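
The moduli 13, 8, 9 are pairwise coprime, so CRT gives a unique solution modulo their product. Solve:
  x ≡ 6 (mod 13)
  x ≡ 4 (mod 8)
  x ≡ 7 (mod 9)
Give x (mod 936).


Moduli 13, 8, 9 are pairwise coprime; by CRT there is a unique solution modulo M = 13 · 8 · 9 = 936.
Solve pairwise, accumulating the modulus:
  Start with x ≡ 6 (mod 13).
  Combine with x ≡ 4 (mod 8): since gcd(13, 8) = 1, we get a unique residue mod 104.
    Write x = 6 + 13·t and substitute into x ≡ 4 (mod 8): 13·t ≡ 4 − 6 = -2 (mod 8).
    Reduce coefficients mod 8: 5·t ≡ 6 (mod 8).
    The inverse of 5 mod 8 is 5 (since 5·5 = 25 = 3·8 + 1), so t ≡ 5·6 = 30 ≡ 6 (mod 8).
    Then x = 6 + 13·6 = 84, valid modulo lcm(13, 8) = 104: x ≡ 84 (mod 104).
  Combine with x ≡ 7 (mod 9): since gcd(104, 9) = 1, we get a unique residue mod 936.
    Write x = 84 + 104·t and substitute into x ≡ 7 (mod 9): 104·t ≡ 7 − 84 = -77 (mod 9).
    Reduce coefficients mod 9: 5·t ≡ 4 (mod 9).
    The inverse of 5 mod 9 is 2 (since 5·2 = 10 = 1·9 + 1), so t ≡ 2·4 = 8 ≡ 8 (mod 9).
    Then x = 84 + 104·8 = 916, valid modulo lcm(104, 9) = 936: x ≡ 916 (mod 936).
Verify: 916 mod 13 = 6 ✓, 916 mod 8 = 4 ✓, 916 mod 9 = 7 ✓.

x ≡ 916 (mod 936).


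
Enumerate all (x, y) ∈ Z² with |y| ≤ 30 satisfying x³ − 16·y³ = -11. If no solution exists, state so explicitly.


The equation is x³ - 16y³ = -11. For fixed y, x³ = 16·y³ − 11, so a solution requires the RHS to be a perfect cube.
Strategy: iterate y from -30 to 30, compute RHS = 16·y³ − 11, and check whether it is a (positive or negative) perfect cube.
Check small values of y:
  y = 0: RHS = -11 is not a perfect cube.
  y = 1: RHS = 5 is not a perfect cube.
  y = -1: RHS = -27 = (-3)³ ⇒ x = -3 works.
  y = 2: RHS = 117 is not a perfect cube.
  y = -2: RHS = -139 is not a perfect cube.
  y = 3: RHS = 421 is not a perfect cube.
  y = -3: RHS = -443 is not a perfect cube.
Continuing the search up to |y| = 30 finds no further solutions beyond those listed.
Collected solutions: (-3, -1).

Solutions (with |y| ≤ 30): (-3, -1).


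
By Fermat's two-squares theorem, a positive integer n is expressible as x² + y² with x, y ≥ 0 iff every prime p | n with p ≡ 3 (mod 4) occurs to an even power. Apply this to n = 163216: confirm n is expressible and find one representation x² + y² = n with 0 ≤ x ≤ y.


Step 1: Factor n = 163216 = 2^4 · 101^2.
Step 2: Check the mod-4 condition on each prime factor: 2 = 2 (special); 101 ≡ 1 (mod 4), exponent 2.
All primes ≡ 3 (mod 4) appear to even exponent (or don't appear), so by the two-squares theorem n IS expressible as a sum of two squares.
Step 3: Build a representation. Group n = k² · m with k = 4 and m = 101 · 101 = 10201 (a product of primes ≡ 1 (mod 4)); a representation of m scales to one of n via (k·x)² + (k·y)² = k²(x² + y²). Each prime p ≡ 1 (mod 4) is itself a sum of two squares; find a² by testing p − a² for a perfect square:
  101: 101 − 1² = 100 = 10² ⇒ 101 = 1² + 10².
  Combine using the Brahmagupta–Fibonacci identity (a² + b²)(c² + d²) = (ac − bd)² + (ad + bc)² = (ac + bd)² + (ad − bc)²:
  101 · 101 = 10201: from (1² + 10²)(1² + 10²), take (1·1 − 10·10, 1·10 + 10·1) = (1 − 100, 10 + 10) = (-99, 20); dropping signs (only squares matter) gives (99, 20); check 99² + 20² = 9801 + 400 = 10201 ✓.
  Scale by k = 4: (4·99, 4·20) = (396, 80).
Step 4: Order so x ≤ y and verify: 80² + 396² = 6400 + 156816 = 163216 = n. ✓

n = 163216 = 80² + 396² (one valid representation with x ≤ y).


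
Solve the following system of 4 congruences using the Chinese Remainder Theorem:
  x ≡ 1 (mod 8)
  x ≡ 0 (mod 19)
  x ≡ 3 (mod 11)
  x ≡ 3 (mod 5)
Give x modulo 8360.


Product of moduli M = 8 · 19 · 11 · 5 = 8360.
Merge one congruence at a time:
  Start: x ≡ 1 (mod 8).
  Combine with x ≡ 0 (mod 19); new modulus lcm = 152.
    Write x = 1 + 8·t and substitute into x ≡ 0 (mod 19): 8·t ≡ 0 − 1 = -1 (mod 19).
    Reduce coefficients mod 19: 8·t ≡ 18 (mod 19).
    The inverse of 8 mod 19 is 12 (since 8·12 = 96 = 5·19 + 1), so t ≡ 12·18 = 216 ≡ 7 (mod 19).
    Then x = 1 + 8·7 = 57, valid modulo lcm(8, 19) = 152: x ≡ 57 (mod 152).
  Combine with x ≡ 3 (mod 11); new modulus lcm = 1672.
    Write x = 57 + 152·t and substitute into x ≡ 3 (mod 11): 152·t ≡ 3 − 57 = -54 (mod 11).
    Reduce coefficients mod 11: 9·t ≡ 1 (mod 11).
    The inverse of 9 mod 11 is 5 (since 9·5 = 45 = 4·11 + 1), so t ≡ 5·1 = 5 ≡ 5 (mod 11).
    Then x = 57 + 152·5 = 817, valid modulo lcm(152, 11) = 1672: x ≡ 817 (mod 1672).
  Combine with x ≡ 3 (mod 5); new modulus lcm = 8360.
    Write x = 817 + 1672·t and substitute into x ≡ 3 (mod 5): 1672·t ≡ 3 − 817 = -814 (mod 5).
    Reduce coefficients mod 5: 2·t ≡ 1 (mod 5).
    The inverse of 2 mod 5 is 3 (since 2·3 = 6 = 1·5 + 1), so t ≡ 3·1 = 3 ≡ 3 (mod 5).
    Then x = 817 + 1672·3 = 5833, valid modulo lcm(1672, 5) = 8360: x ≡ 5833 (mod 8360).
Verify against each original: 5833 mod 8 = 1, 5833 mod 19 = 0, 5833 mod 11 = 3, 5833 mod 5 = 3.

x ≡ 5833 (mod 8360).


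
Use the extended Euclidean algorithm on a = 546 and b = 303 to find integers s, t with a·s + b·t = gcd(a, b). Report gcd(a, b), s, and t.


Euclidean algorithm on (546, 303) — divide until remainder is 0:
  546 = 1 · 303 + 243
  303 = 1 · 243 + 60
  243 = 4 · 60 + 3
  60 = 20 · 3 + 0
gcd(546, 303) = 3.
Track Bezout coefficients alongside the remainders: start with r₀ = 546 = a·1 + b·0 (s = 1, t = 0) and r₁ = 303 = a·0 + b·1 (s = 0, t = 1); each new remainder r_{k+1} = r_{k-1} − q_k·r_k inherits s_{k+1} = s_{k-1} − q_k·s_k, t_{k+1} = t_{k-1} − q_k·t_k, so r_k = a·s_k + b·t_k at every step:
  q = 1: r = 243, s = 1 − 1·0 = 1, t = 0 − 1·1 = -1  (check: 546·1 + 303·(-1) = 243)
  q = 1: r = 60, s = 0 − 1·1 = -1, t = 1 − 1·(-1) = 2  (check: 546·(-1) + 303·2 = 60)
  q = 4: r = 3, s = 1 − 4·(-1) = 5, t = -1 − 4·2 = -9  (check: 546·5 + 303·(-9) = 3)
The row with r = 3 (the gcd) gives the Bezout coefficients s = 5, t = -9.
Result: 546 · (5) + 303 · (-9) = 3.

gcd(546, 303) = 3; s = 5, t = -9 (check: 546·5 + 303·(-9) = 3).


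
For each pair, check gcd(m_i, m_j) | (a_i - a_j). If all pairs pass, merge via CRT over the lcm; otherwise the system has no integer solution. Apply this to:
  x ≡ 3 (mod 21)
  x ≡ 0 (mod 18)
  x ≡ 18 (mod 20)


Moduli 21, 18, 20 are not pairwise coprime, so CRT works modulo lcm(m_i) when all pairwise compatibility conditions hold.
Pairwise compatibility: gcd(m_i, m_j) must divide a_i - a_j for every pair.
Merge one congruence at a time:
  Start: x ≡ 3 (mod 21).
  Combine with x ≡ 0 (mod 18): gcd(21, 18) = 3; 0 - 3 = -3, which IS divisible by 3, so compatible.
    Write x = 3 + 21·t and substitute into x ≡ 0 (mod 18): 21·t ≡ 0 − 3 = -3 (mod 18).
    Divide the congruence (and modulus) by g = 3: 7·t ≡ -1 (mod 6).
    Reduce coefficients mod 6: 1·t ≡ 5 (mod 6).
    So t ≡ 5 (mod 6).
    Then x = 3 + 21·5 = 108, valid modulo lcm(21, 18) = 126: x ≡ 108 (mod 126).
  Combine with x ≡ 18 (mod 20): gcd(126, 20) = 2; 18 - 108 = -90, which IS divisible by 2, so compatible.
    Write x = 108 + 126·t and substitute into x ≡ 18 (mod 20): 126·t ≡ 18 − 108 = -90 (mod 20).
    Divide the congruence (and modulus) by g = 2: 63·t ≡ -45 (mod 10).
    Reduce coefficients mod 10: 3·t ≡ 5 (mod 10).
    The inverse of 3 mod 10 is 7 (since 3·7 = 21 = 2·10 + 1), so t ≡ 7·5 = 35 ≡ 5 (mod 10).
    Then x = 108 + 126·5 = 738, valid modulo lcm(126, 20) = 1260: x ≡ 738 (mod 1260).
Verify: 738 mod 21 = 3, 738 mod 18 = 0, 738 mod 20 = 18.

x ≡ 738 (mod 1260).


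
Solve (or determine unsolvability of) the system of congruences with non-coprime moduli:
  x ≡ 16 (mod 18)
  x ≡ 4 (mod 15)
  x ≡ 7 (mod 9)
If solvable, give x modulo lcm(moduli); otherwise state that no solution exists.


Moduli 18, 15, 9 are not pairwise coprime, so CRT works modulo lcm(m_i) when all pairwise compatibility conditions hold.
Pairwise compatibility: gcd(m_i, m_j) must divide a_i - a_j for every pair.
Merge one congruence at a time:
  Start: x ≡ 16 (mod 18).
  Combine with x ≡ 4 (mod 15): gcd(18, 15) = 3; 4 - 16 = -12, which IS divisible by 3, so compatible.
    Write x = 16 + 18·t and substitute into x ≡ 4 (mod 15): 18·t ≡ 4 − 16 = -12 (mod 15).
    Divide the congruence (and modulus) by g = 3: 6·t ≡ -4 (mod 5).
    Reduce coefficients mod 5: 1·t ≡ 1 (mod 5).
    So t ≡ 1 (mod 5).
    Then x = 16 + 18·1 = 34, valid modulo lcm(18, 15) = 90: x ≡ 34 (mod 90).
  Combine with x ≡ 7 (mod 9): gcd(90, 9) = 9; 7 - 34 = -27, which IS divisible by 9, so compatible.
    Write x = 34 + 90·t and substitute into x ≡ 7 (mod 9): 90·t ≡ 7 − 34 = -27 (mod 9).
    Divide the congruence (and modulus) by g = 9: 10·t ≡ -3 (mod 1).
    Modulo 1 every t works; take t = 0.
    Then x = 34 + 90·0 = 34, valid modulo lcm(90, 9) = 90: x ≡ 34 (mod 90).
Verify: 34 mod 18 = 16, 34 mod 15 = 4, 34 mod 9 = 7.

x ≡ 34 (mod 90).


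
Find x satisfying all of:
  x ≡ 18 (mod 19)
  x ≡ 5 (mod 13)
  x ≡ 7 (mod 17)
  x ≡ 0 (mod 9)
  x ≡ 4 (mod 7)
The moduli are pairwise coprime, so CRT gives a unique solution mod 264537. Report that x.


Product of moduli M = 19 · 13 · 17 · 9 · 7 = 264537.
Merge one congruence at a time:
  Start: x ≡ 18 (mod 19).
  Combine with x ≡ 5 (mod 13); new modulus lcm = 247.
    Write x = 18 + 19·t and substitute into x ≡ 5 (mod 13): 19·t ≡ 5 − 18 = -13 (mod 13).
    Reduce coefficients mod 13: 6·t ≡ 0 (mod 13).
    The inverse of 6 mod 13 is 11 (since 6·11 = 66 = 5·13 + 1), so t ≡ 11·0 = 0 ≡ 0 (mod 13).
    Then x = 18 + 19·0 = 18, valid modulo lcm(19, 13) = 247: x ≡ 18 (mod 247).
  Combine with x ≡ 7 (mod 17); new modulus lcm = 4199.
    Write x = 18 + 247·t and substitute into x ≡ 7 (mod 17): 247·t ≡ 7 − 18 = -11 (mod 17).
    Reduce coefficients mod 17: 9·t ≡ 6 (mod 17).
    The inverse of 9 mod 17 is 2 (since 9·2 = 18 = 1·17 + 1), so t ≡ 2·6 = 12 ≡ 12 (mod 17).
    Then x = 18 + 247·12 = 2982, valid modulo lcm(247, 17) = 4199: x ≡ 2982 (mod 4199).
  Combine with x ≡ 0 (mod 9); new modulus lcm = 37791.
    Write x = 2982 + 4199·t and substitute into x ≡ 0 (mod 9): 4199·t ≡ 0 − 2982 = -2982 (mod 9).
    Reduce coefficients mod 9: 5·t ≡ 6 (mod 9).
    The inverse of 5 mod 9 is 2 (since 5·2 = 10 = 1·9 + 1), so t ≡ 2·6 = 12 ≡ 3 (mod 9).
    Then x = 2982 + 4199·3 = 15579, valid modulo lcm(4199, 9) = 37791: x ≡ 15579 (mod 37791).
  Combine with x ≡ 4 (mod 7); new modulus lcm = 264537.
    Write x = 15579 + 37791·t and substitute into x ≡ 4 (mod 7): 37791·t ≡ 4 − 15579 = -15575 (mod 7).
    Reduce coefficients mod 7: 5·t ≡ 0 (mod 7).
    The inverse of 5 mod 7 is 3 (since 5·3 = 15 = 2·7 + 1), so t ≡ 3·0 = 0 ≡ 0 (mod 7).
    Then x = 15579 + 37791·0 = 15579, valid modulo lcm(37791, 7) = 264537: x ≡ 15579 (mod 264537).
Verify against each original: 15579 mod 19 = 18, 15579 mod 13 = 5, 15579 mod 17 = 7, 15579 mod 9 = 0, 15579 mod 7 = 4.

x ≡ 15579 (mod 264537).


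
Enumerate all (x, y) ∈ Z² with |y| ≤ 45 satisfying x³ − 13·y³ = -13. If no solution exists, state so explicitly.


The equation is x³ - 13y³ = -13. For fixed y, x³ = 13·y³ − 13, so a solution requires the RHS to be a perfect cube.
Strategy: iterate y from -45 to 45, compute RHS = 13·y³ − 13, and check whether it is a (positive or negative) perfect cube.
Check small values of y:
  y = 0: RHS = -13 is not a perfect cube.
  y = 1: RHS = 0 = (0)³ ⇒ x = 0 works.
  y = -1: RHS = -26 is not a perfect cube.
  y = 2: RHS = 91 is not a perfect cube.
  y = -2: RHS = -117 is not a perfect cube.
  y = 3: RHS = 338 is not a perfect cube.
  y = -3: RHS = -364 is not a perfect cube.
Continuing the search up to |y| = 45 finds no further solutions beyond those listed.
Collected solutions: (0, 1).

Solutions (with |y| ≤ 45): (0, 1).


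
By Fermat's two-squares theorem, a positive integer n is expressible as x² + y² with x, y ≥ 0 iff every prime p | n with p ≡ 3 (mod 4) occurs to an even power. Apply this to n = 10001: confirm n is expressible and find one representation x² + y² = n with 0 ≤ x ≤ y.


Step 1: Factor n = 10001 = 73 · 137.
Step 2: Check the mod-4 condition on each prime factor: 73 ≡ 1 (mod 4), exponent 1; 137 ≡ 1 (mod 4), exponent 1.
All primes ≡ 3 (mod 4) appear to even exponent (or don't appear), so by the two-squares theorem n IS expressible as a sum of two squares.
Step 3: Build a representation. Here n = 73 · 137 is a product of primes ≡ 1 (mod 4). Each prime p ≡ 1 (mod 4) is itself a sum of two squares; find a² by testing p − a² for a perfect square:
  73: 73 − 1² = 72, 73 − 2² = 69, 73 − 3² = 64 = 8² ⇒ 73 = 3² + 8².
  137: 137 − 1² = 136, 137 − 2² = 133, 137 − 3² = 128, 137 − 4² = 121 = 11² ⇒ 137 = 4² + 11².
  Combine using the Brahmagupta–Fibonacci identity (a² + b²)(c² + d²) = (ac − bd)² + (ad + bc)² = (ac + bd)² + (ad − bc)²:
  73 · 137 = 10001: from (3² + 8²)(4² + 11²), take (3·4 − 8·11, 3·11 + 8·4) = (12 − 88, 33 + 32) = (-76, 65); dropping signs (only squares matter) gives (76, 65); check 76² + 65² = 5776 + 4225 = 10001 ✓.
Step 4: Order so x ≤ y and verify: 65² + 76² = 4225 + 5776 = 10001 = n. ✓

n = 10001 = 65² + 76² (one valid representation with x ≤ y).


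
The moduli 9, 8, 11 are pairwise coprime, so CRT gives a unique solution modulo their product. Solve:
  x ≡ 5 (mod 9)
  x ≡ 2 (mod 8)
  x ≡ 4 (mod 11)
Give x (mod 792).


Moduli 9, 8, 11 are pairwise coprime; by CRT there is a unique solution modulo M = 9 · 8 · 11 = 792.
Solve pairwise, accumulating the modulus:
  Start with x ≡ 5 (mod 9).
  Combine with x ≡ 2 (mod 8): since gcd(9, 8) = 1, we get a unique residue mod 72.
    Write x = 5 + 9·t and substitute into x ≡ 2 (mod 8): 9·t ≡ 2 − 5 = -3 (mod 8).
    Reduce coefficients mod 8: 1·t ≡ 5 (mod 8).
    So t ≡ 5 (mod 8).
    Then x = 5 + 9·5 = 50, valid modulo lcm(9, 8) = 72: x ≡ 50 (mod 72).
  Combine with x ≡ 4 (mod 11): since gcd(72, 11) = 1, we get a unique residue mod 792.
    Write x = 50 + 72·t and substitute into x ≡ 4 (mod 11): 72·t ≡ 4 − 50 = -46 (mod 11).
    Reduce coefficients mod 11: 6·t ≡ 9 (mod 11).
    The inverse of 6 mod 11 is 2 (since 6·2 = 12 = 1·11 + 1), so t ≡ 2·9 = 18 ≡ 7 (mod 11).
    Then x = 50 + 72·7 = 554, valid modulo lcm(72, 11) = 792: x ≡ 554 (mod 792).
Verify: 554 mod 9 = 5 ✓, 554 mod 8 = 2 ✓, 554 mod 11 = 4 ✓.

x ≡ 554 (mod 792).


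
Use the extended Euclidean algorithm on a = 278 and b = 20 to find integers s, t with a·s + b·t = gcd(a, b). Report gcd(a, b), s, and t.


Euclidean algorithm on (278, 20) — divide until remainder is 0:
  278 = 13 · 20 + 18
  20 = 1 · 18 + 2
  18 = 9 · 2 + 0
gcd(278, 20) = 2.
Track Bezout coefficients alongside the remainders: start with r₀ = 278 = a·1 + b·0 (s = 1, t = 0) and r₁ = 20 = a·0 + b·1 (s = 0, t = 1); each new remainder r_{k+1} = r_{k-1} − q_k·r_k inherits s_{k+1} = s_{k-1} − q_k·s_k, t_{k+1} = t_{k-1} − q_k·t_k, so r_k = a·s_k + b·t_k at every step:
  q = 13: r = 18, s = 1 − 13·0 = 1, t = 0 − 13·1 = -13  (check: 278·1 + 20·(-13) = 18)
  q = 1: r = 2, s = 0 − 1·1 = -1, t = 1 − 1·(-13) = 14  (check: 278·(-1) + 20·14 = 2)
The row with r = 2 (the gcd) gives the Bezout coefficients s = -1, t = 14.
Result: 278 · (-1) + 20 · (14) = 2.

gcd(278, 20) = 2; s = -1, t = 14 (check: 278·(-1) + 20·14 = 2).


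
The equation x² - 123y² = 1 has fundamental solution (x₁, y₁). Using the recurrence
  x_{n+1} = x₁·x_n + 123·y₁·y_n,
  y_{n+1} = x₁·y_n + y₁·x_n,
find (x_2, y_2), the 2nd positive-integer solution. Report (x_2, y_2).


Step 1: Find the fundamental solution (x₁, y₁) of x² - 123y² = 1.
  Expand √123 as a continued fraction. a₀ = ⌊√123⌋ = 11; iterate m_{k+1} = d_k·a_k − m_k, d_{k+1} = (123 − m_{k+1}²)/d_k, a_{k+1} = ⌊(a₀ + m_{k+1})/d_{k+1}⌋ (starting m₀ = 0, d₀ = 1), with convergents p_k = a_k·p_{k-1} + p_{k-2}, q_k = a_k·q_{k-1} + q_{k-2} (p₋₁ = 1, q₋₁ = 0):
  k = 0: a₀ = 11; p₀/q₀ = 11/1; p₀² − 123·q₀² = 121 − 123 = -2.
  k = 1: m = 11, d = 2, a = ⌊(11 + 11)/2⌋ = 11; p/q = (11·11 + 1)/(11·1 + 0) = 122/11; p² − 123·q² = 14884 − 14883 = 1.
  The first convergent with p² − 123·q² = 1 gives the fundamental solution (x₁, y₁) = (122, 11).
Step 2: Apply the recurrence (x_{n+1}, y_{n+1}) = (x₁x_n + 123y₁y_n, x₁y_n + y₁x_n) repeatedly.
  From (x_1, y_1) = (122, 11): x_2 = 122·122 + 123·11·11 = 29767; y_2 = 122·11 + 11·122 = 2684.
Step 3: Verify x_2² - 123·y_2² = 886074289 - 886074288 = 1 (should be 1). ✓

(x_1, y_1) = (122, 11); (x_2, y_2) = (29767, 2684).


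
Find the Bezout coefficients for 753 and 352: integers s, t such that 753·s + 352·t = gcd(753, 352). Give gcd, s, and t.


Euclidean algorithm on (753, 352) — divide until remainder is 0:
  753 = 2 · 352 + 49
  352 = 7 · 49 + 9
  49 = 5 · 9 + 4
  9 = 2 · 4 + 1
  4 = 4 · 1 + 0
gcd(753, 352) = 1.
Track Bezout coefficients alongside the remainders: start with r₀ = 753 = a·1 + b·0 (s = 1, t = 0) and r₁ = 352 = a·0 + b·1 (s = 0, t = 1); each new remainder r_{k+1} = r_{k-1} − q_k·r_k inherits s_{k+1} = s_{k-1} − q_k·s_k, t_{k+1} = t_{k-1} − q_k·t_k, so r_k = a·s_k + b·t_k at every step:
  q = 2: r = 49, s = 1 − 2·0 = 1, t = 0 − 2·1 = -2  (check: 753·1 + 352·(-2) = 49)
  q = 7: r = 9, s = 0 − 7·1 = -7, t = 1 − 7·(-2) = 15  (check: 753·(-7) + 352·15 = 9)
  q = 5: r = 4, s = 1 − 5·(-7) = 36, t = -2 − 5·15 = -77  (check: 753·36 + 352·(-77) = 4)
  q = 2: r = 1, s = -7 − 2·36 = -79, t = 15 − 2·(-77) = 169  (check: 753·(-79) + 352·169 = 1)
The row with r = 1 (the gcd) gives the Bezout coefficients s = -79, t = 169.
Result: 753 · (-79) + 352 · (169) = 1.

gcd(753, 352) = 1; s = -79, t = 169 (check: 753·(-79) + 352·169 = 1).


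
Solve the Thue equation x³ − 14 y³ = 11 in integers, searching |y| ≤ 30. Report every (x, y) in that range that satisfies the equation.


The equation is x³ - 14y³ = 11. For fixed y, x³ = 14·y³ + 11, so a solution requires the RHS to be a perfect cube.
Strategy: iterate y from -30 to 30, compute RHS = 14·y³ + 11, and check whether it is a (positive or negative) perfect cube.
Check small values of y:
  y = 0: RHS = 11 is not a perfect cube.
  y = 1: RHS = 25 is not a perfect cube.
  y = -1: RHS = -3 is not a perfect cube.
  y = 2: RHS = 123 is not a perfect cube.
  y = -2: RHS = -101 is not a perfect cube.
  y = 3: RHS = 389 is not a perfect cube.
  y = -3: RHS = -367 is not a perfect cube.
Continuing the search up to |y| = 30 finds no solutions either.
No (x, y) in the scanned range satisfies the equation.

No integer solutions with |y| ≤ 30.


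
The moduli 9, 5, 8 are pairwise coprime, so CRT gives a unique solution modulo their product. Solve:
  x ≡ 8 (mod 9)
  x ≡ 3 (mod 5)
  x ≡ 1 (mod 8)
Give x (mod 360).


Moduli 9, 5, 8 are pairwise coprime; by CRT there is a unique solution modulo M = 9 · 5 · 8 = 360.
Solve pairwise, accumulating the modulus:
  Start with x ≡ 8 (mod 9).
  Combine with x ≡ 3 (mod 5): since gcd(9, 5) = 1, we get a unique residue mod 45.
    Write x = 8 + 9·t and substitute into x ≡ 3 (mod 5): 9·t ≡ 3 − 8 = -5 (mod 5).
    Reduce coefficients mod 5: 4·t ≡ 0 (mod 5).
    The inverse of 4 mod 5 is 4 (since 4·4 = 16 = 3·5 + 1), so t ≡ 4·0 = 0 ≡ 0 (mod 5).
    Then x = 8 + 9·0 = 8, valid modulo lcm(9, 5) = 45: x ≡ 8 (mod 45).
  Combine with x ≡ 1 (mod 8): since gcd(45, 8) = 1, we get a unique residue mod 360.
    Write x = 8 + 45·t and substitute into x ≡ 1 (mod 8): 45·t ≡ 1 − 8 = -7 (mod 8).
    Reduce coefficients mod 8: 5·t ≡ 1 (mod 8).
    The inverse of 5 mod 8 is 5 (since 5·5 = 25 = 3·8 + 1), so t ≡ 5·1 = 5 ≡ 5 (mod 8).
    Then x = 8 + 45·5 = 233, valid modulo lcm(45, 8) = 360: x ≡ 233 (mod 360).
Verify: 233 mod 9 = 8 ✓, 233 mod 5 = 3 ✓, 233 mod 8 = 1 ✓.

x ≡ 233 (mod 360).


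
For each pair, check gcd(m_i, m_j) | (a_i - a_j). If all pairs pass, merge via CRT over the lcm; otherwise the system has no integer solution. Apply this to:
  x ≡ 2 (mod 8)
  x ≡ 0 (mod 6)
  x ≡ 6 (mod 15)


Moduli 8, 6, 15 are not pairwise coprime, so CRT works modulo lcm(m_i) when all pairwise compatibility conditions hold.
Pairwise compatibility: gcd(m_i, m_j) must divide a_i - a_j for every pair.
Merge one congruence at a time:
  Start: x ≡ 2 (mod 8).
  Combine with x ≡ 0 (mod 6): gcd(8, 6) = 2; 0 - 2 = -2, which IS divisible by 2, so compatible.
    Write x = 2 + 8·t and substitute into x ≡ 0 (mod 6): 8·t ≡ 0 − 2 = -2 (mod 6).
    Divide the congruence (and modulus) by g = 2: 4·t ≡ -1 (mod 3).
    Reduce coefficients mod 3: 1·t ≡ 2 (mod 3).
    So t ≡ 2 (mod 3).
    Then x = 2 + 8·2 = 18, valid modulo lcm(8, 6) = 24: x ≡ 18 (mod 24).
  Combine with x ≡ 6 (mod 15): gcd(24, 15) = 3; 6 - 18 = -12, which IS divisible by 3, so compatible.
    Write x = 18 + 24·t and substitute into x ≡ 6 (mod 15): 24·t ≡ 6 − 18 = -12 (mod 15).
    Divide the congruence (and modulus) by g = 3: 8·t ≡ -4 (mod 5).
    Reduce coefficients mod 5: 3·t ≡ 1 (mod 5).
    The inverse of 3 mod 5 is 2 (since 3·2 = 6 = 1·5 + 1), so t ≡ 2·1 = 2 ≡ 2 (mod 5).
    Then x = 18 + 24·2 = 66, valid modulo lcm(24, 15) = 120: x ≡ 66 (mod 120).
Verify: 66 mod 8 = 2, 66 mod 6 = 0, 66 mod 15 = 6.

x ≡ 66 (mod 120).


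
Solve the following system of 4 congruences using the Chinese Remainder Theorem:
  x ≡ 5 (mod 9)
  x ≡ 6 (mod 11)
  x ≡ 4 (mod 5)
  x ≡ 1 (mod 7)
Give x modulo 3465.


Product of moduli M = 9 · 11 · 5 · 7 = 3465.
Merge one congruence at a time:
  Start: x ≡ 5 (mod 9).
  Combine with x ≡ 6 (mod 11); new modulus lcm = 99.
    Write x = 5 + 9·t and substitute into x ≡ 6 (mod 11): 9·t ≡ 6 − 5 = 1 (mod 11).
    The inverse of 9 mod 11 is 5 (since 9·5 = 45 = 4·11 + 1), so t ≡ 5·1 = 5 ≡ 5 (mod 11).
    Then x = 5 + 9·5 = 50, valid modulo lcm(9, 11) = 99: x ≡ 50 (mod 99).
  Combine with x ≡ 4 (mod 5); new modulus lcm = 495.
    Write x = 50 + 99·t and substitute into x ≡ 4 (mod 5): 99·t ≡ 4 − 50 = -46 (mod 5).
    Reduce coefficients mod 5: 4·t ≡ 4 (mod 5).
    The inverse of 4 mod 5 is 4 (since 4·4 = 16 = 3·5 + 1), so t ≡ 4·4 = 16 ≡ 1 (mod 5).
    Then x = 50 + 99·1 = 149, valid modulo lcm(99, 5) = 495: x ≡ 149 (mod 495).
  Combine with x ≡ 1 (mod 7); new modulus lcm = 3465.
    Write x = 149 + 495·t and substitute into x ≡ 1 (mod 7): 495·t ≡ 1 − 149 = -148 (mod 7).
    Reduce coefficients mod 7: 5·t ≡ 6 (mod 7).
    The inverse of 5 mod 7 is 3 (since 5·3 = 15 = 2·7 + 1), so t ≡ 3·6 = 18 ≡ 4 (mod 7).
    Then x = 149 + 495·4 = 2129, valid modulo lcm(495, 7) = 3465: x ≡ 2129 (mod 3465).
Verify against each original: 2129 mod 9 = 5, 2129 mod 11 = 6, 2129 mod 5 = 4, 2129 mod 7 = 1.

x ≡ 2129 (mod 3465).


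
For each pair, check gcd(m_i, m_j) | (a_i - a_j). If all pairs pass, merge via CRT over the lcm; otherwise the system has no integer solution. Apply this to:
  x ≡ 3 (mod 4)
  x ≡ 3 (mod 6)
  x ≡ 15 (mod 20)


Moduli 4, 6, 20 are not pairwise coprime, so CRT works modulo lcm(m_i) when all pairwise compatibility conditions hold.
Pairwise compatibility: gcd(m_i, m_j) must divide a_i - a_j for every pair.
Merge one congruence at a time:
  Start: x ≡ 3 (mod 4).
  Combine with x ≡ 3 (mod 6): gcd(4, 6) = 2; 3 - 3 = 0, which IS divisible by 2, so compatible.
    Write x = 3 + 4·t and substitute into x ≡ 3 (mod 6): 4·t ≡ 3 − 3 = 0 (mod 6).
    Divide the congruence (and modulus) by g = 2: 2·t ≡ 0 (mod 3).
    The inverse of 2 mod 3 is 2 (since 2·2 = 4 = 1·3 + 1), so t ≡ 2·0 = 0 ≡ 0 (mod 3).
    Then x = 3 + 4·0 = 3, valid modulo lcm(4, 6) = 12: x ≡ 3 (mod 12).
  Combine with x ≡ 15 (mod 20): gcd(12, 20) = 4; 15 - 3 = 12, which IS divisible by 4, so compatible.
    Write x = 3 + 12·t and substitute into x ≡ 15 (mod 20): 12·t ≡ 15 − 3 = 12 (mod 20).
    Divide the congruence (and modulus) by g = 4: 3·t ≡ 3 (mod 5).
    The inverse of 3 mod 5 is 2 (since 3·2 = 6 = 1·5 + 1), so t ≡ 2·3 = 6 ≡ 1 (mod 5).
    Then x = 3 + 12·1 = 15, valid modulo lcm(12, 20) = 60: x ≡ 15 (mod 60).
Verify: 15 mod 4 = 3, 15 mod 6 = 3, 15 mod 20 = 15.

x ≡ 15 (mod 60).


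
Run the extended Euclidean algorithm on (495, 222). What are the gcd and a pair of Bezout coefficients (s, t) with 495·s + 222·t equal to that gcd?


Euclidean algorithm on (495, 222) — divide until remainder is 0:
  495 = 2 · 222 + 51
  222 = 4 · 51 + 18
  51 = 2 · 18 + 15
  18 = 1 · 15 + 3
  15 = 5 · 3 + 0
gcd(495, 222) = 3.
Track Bezout coefficients alongside the remainders: start with r₀ = 495 = a·1 + b·0 (s = 1, t = 0) and r₁ = 222 = a·0 + b·1 (s = 0, t = 1); each new remainder r_{k+1} = r_{k-1} − q_k·r_k inherits s_{k+1} = s_{k-1} − q_k·s_k, t_{k+1} = t_{k-1} − q_k·t_k, so r_k = a·s_k + b·t_k at every step:
  q = 2: r = 51, s = 1 − 2·0 = 1, t = 0 − 2·1 = -2  (check: 495·1 + 222·(-2) = 51)
  q = 4: r = 18, s = 0 − 4·1 = -4, t = 1 − 4·(-2) = 9  (check: 495·(-4) + 222·9 = 18)
  q = 2: r = 15, s = 1 − 2·(-4) = 9, t = -2 − 2·9 = -20  (check: 495·9 + 222·(-20) = 15)
  q = 1: r = 3, s = -4 − 1·9 = -13, t = 9 − 1·(-20) = 29  (check: 495·(-13) + 222·29 = 3)
The row with r = 3 (the gcd) gives the Bezout coefficients s = -13, t = 29.
Result: 495 · (-13) + 222 · (29) = 3.

gcd(495, 222) = 3; s = -13, t = 29 (check: 495·(-13) + 222·29 = 3).


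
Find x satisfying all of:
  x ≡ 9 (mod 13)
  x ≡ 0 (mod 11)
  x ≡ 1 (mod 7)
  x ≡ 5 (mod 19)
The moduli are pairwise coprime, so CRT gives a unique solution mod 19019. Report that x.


Product of moduli M = 13 · 11 · 7 · 19 = 19019.
Merge one congruence at a time:
  Start: x ≡ 9 (mod 13).
  Combine with x ≡ 0 (mod 11); new modulus lcm = 143.
    Write x = 9 + 13·t and substitute into x ≡ 0 (mod 11): 13·t ≡ 0 − 9 = -9 (mod 11).
    Reduce coefficients mod 11: 2·t ≡ 2 (mod 11).
    The inverse of 2 mod 11 is 6 (since 2·6 = 12 = 1·11 + 1), so t ≡ 6·2 = 12 ≡ 1 (mod 11).
    Then x = 9 + 13·1 = 22, valid modulo lcm(13, 11) = 143: x ≡ 22 (mod 143).
  Combine with x ≡ 1 (mod 7); new modulus lcm = 1001.
    Write x = 22 + 143·t and substitute into x ≡ 1 (mod 7): 143·t ≡ 1 − 22 = -21 (mod 7).
    Reduce coefficients mod 7: 3·t ≡ 0 (mod 7).
    The inverse of 3 mod 7 is 5 (since 3·5 = 15 = 2·7 + 1), so t ≡ 5·0 = 0 ≡ 0 (mod 7).
    Then x = 22 + 143·0 = 22, valid modulo lcm(143, 7) = 1001: x ≡ 22 (mod 1001).
  Combine with x ≡ 5 (mod 19); new modulus lcm = 19019.
    Write x = 22 + 1001·t and substitute into x ≡ 5 (mod 19): 1001·t ≡ 5 − 22 = -17 (mod 19).
    Reduce coefficients mod 19: 13·t ≡ 2 (mod 19).
    The inverse of 13 mod 19 is 3 (since 13·3 = 39 = 2·19 + 1), so t ≡ 3·2 = 6 ≡ 6 (mod 19).
    Then x = 22 + 1001·6 = 6028, valid modulo lcm(1001, 19) = 19019: x ≡ 6028 (mod 19019).
Verify against each original: 6028 mod 13 = 9, 6028 mod 11 = 0, 6028 mod 7 = 1, 6028 mod 19 = 5.

x ≡ 6028 (mod 19019).


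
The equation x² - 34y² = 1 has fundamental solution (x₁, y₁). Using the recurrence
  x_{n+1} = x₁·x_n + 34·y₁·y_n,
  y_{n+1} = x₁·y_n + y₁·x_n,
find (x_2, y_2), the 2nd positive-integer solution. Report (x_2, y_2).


Step 1: Find the fundamental solution (x₁, y₁) of x² - 34y² = 1.
  Expand √34 as a continued fraction. a₀ = ⌊√34⌋ = 5; iterate m_{k+1} = d_k·a_k − m_k, d_{k+1} = (34 − m_{k+1}²)/d_k, a_{k+1} = ⌊(a₀ + m_{k+1})/d_{k+1}⌋ (starting m₀ = 0, d₀ = 1), with convergents p_k = a_k·p_{k-1} + p_{k-2}, q_k = a_k·q_{k-1} + q_{k-2} (p₋₁ = 1, q₋₁ = 0):
  k = 0: a₀ = 5; p₀/q₀ = 5/1; p₀² − 34·q₀² = 25 − 34 = -9.
  k = 1: m = 5, d = 9, a = ⌊(5 + 5)/9⌋ = 1; p/q = (1·5 + 1)/(1·1 + 0) = 6/1; p² − 34·q² = 36 − 34 = 2.
  k = 2: m = 4, d = 2, a = ⌊(5 + 4)/2⌋ = 4; p/q = (4·6 + 5)/(4·1 + 1) = 29/5; p² − 34·q² = 841 − 850 = -9.
  k = 3: m = 4, d = 9, a = ⌊(5 + 4)/9⌋ = 1; p/q = (1·29 + 6)/(1·5 + 1) = 35/6; p² − 34·q² = 1225 − 1224 = 1.
  The first convergent with p² − 34·q² = 1 gives the fundamental solution (x₁, y₁) = (35, 6).
Step 2: Apply the recurrence (x_{n+1}, y_{n+1}) = (x₁x_n + 34y₁y_n, x₁y_n + y₁x_n) repeatedly.
  From (x_1, y_1) = (35, 6): x_2 = 35·35 + 34·6·6 = 2449; y_2 = 35·6 + 6·35 = 420.
Step 3: Verify x_2² - 34·y_2² = 5997601 - 5997600 = 1 (should be 1). ✓

(x_1, y_1) = (35, 6); (x_2, y_2) = (2449, 420).


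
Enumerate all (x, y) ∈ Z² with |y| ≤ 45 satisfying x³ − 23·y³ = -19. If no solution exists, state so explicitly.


The equation is x³ - 23y³ = -19. For fixed y, x³ = 23·y³ − 19, so a solution requires the RHS to be a perfect cube.
Strategy: iterate y from -45 to 45, compute RHS = 23·y³ − 19, and check whether it is a (positive or negative) perfect cube.
Check small values of y:
  y = 0: RHS = -19 is not a perfect cube.
  y = 1: RHS = 4 is not a perfect cube.
  y = -1: RHS = -42 is not a perfect cube.
  y = 2: RHS = 165 is not a perfect cube.
  y = -2: RHS = -203 is not a perfect cube.
  y = 3: RHS = 602 is not a perfect cube.
  y = -3: RHS = -640 is not a perfect cube.
Continuing the search up to |y| = 45 finds no solutions either.
No (x, y) in the scanned range satisfies the equation.

No integer solutions with |y| ≤ 45.


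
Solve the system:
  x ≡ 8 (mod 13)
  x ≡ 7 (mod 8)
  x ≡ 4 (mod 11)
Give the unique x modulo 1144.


Moduli 13, 8, 11 are pairwise coprime; by CRT there is a unique solution modulo M = 13 · 8 · 11 = 1144.
Solve pairwise, accumulating the modulus:
  Start with x ≡ 8 (mod 13).
  Combine with x ≡ 7 (mod 8): since gcd(13, 8) = 1, we get a unique residue mod 104.
    Write x = 8 + 13·t and substitute into x ≡ 7 (mod 8): 13·t ≡ 7 − 8 = -1 (mod 8).
    Reduce coefficients mod 8: 5·t ≡ 7 (mod 8).
    The inverse of 5 mod 8 is 5 (since 5·5 = 25 = 3·8 + 1), so t ≡ 5·7 = 35 ≡ 3 (mod 8).
    Then x = 8 + 13·3 = 47, valid modulo lcm(13, 8) = 104: x ≡ 47 (mod 104).
  Combine with x ≡ 4 (mod 11): since gcd(104, 11) = 1, we get a unique residue mod 1144.
    Write x = 47 + 104·t and substitute into x ≡ 4 (mod 11): 104·t ≡ 4 − 47 = -43 (mod 11).
    Reduce coefficients mod 11: 5·t ≡ 1 (mod 11).
    The inverse of 5 mod 11 is 9 (since 5·9 = 45 = 4·11 + 1), so t ≡ 9·1 = 9 ≡ 9 (mod 11).
    Then x = 47 + 104·9 = 983, valid modulo lcm(104, 11) = 1144: x ≡ 983 (mod 1144).
Verify: 983 mod 13 = 8 ✓, 983 mod 8 = 7 ✓, 983 mod 11 = 4 ✓.

x ≡ 983 (mod 1144).


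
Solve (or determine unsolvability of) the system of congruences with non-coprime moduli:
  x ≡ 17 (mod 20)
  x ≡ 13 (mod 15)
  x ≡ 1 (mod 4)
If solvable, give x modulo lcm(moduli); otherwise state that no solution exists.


Moduli 20, 15, 4 are not pairwise coprime, so CRT works modulo lcm(m_i) when all pairwise compatibility conditions hold.
Pairwise compatibility: gcd(m_i, m_j) must divide a_i - a_j for every pair.
Merge one congruence at a time:
  Start: x ≡ 17 (mod 20).
  Combine with x ≡ 13 (mod 15): gcd(20, 15) = 5, and 13 - 17 = -4 is NOT divisible by 5.
    ⇒ system is inconsistent (no integer solution).

No solution (the system is inconsistent).


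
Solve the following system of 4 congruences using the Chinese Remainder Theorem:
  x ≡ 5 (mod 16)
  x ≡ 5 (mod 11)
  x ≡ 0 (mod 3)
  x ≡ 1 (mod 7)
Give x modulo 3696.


Product of moduli M = 16 · 11 · 3 · 7 = 3696.
Merge one congruence at a time:
  Start: x ≡ 5 (mod 16).
  Combine with x ≡ 5 (mod 11); new modulus lcm = 176.
    Write x = 5 + 16·t and substitute into x ≡ 5 (mod 11): 16·t ≡ 5 − 5 = 0 (mod 11).
    Reduce coefficients mod 11: 5·t ≡ 0 (mod 11).
    The inverse of 5 mod 11 is 9 (since 5·9 = 45 = 4·11 + 1), so t ≡ 9·0 = 0 ≡ 0 (mod 11).
    Then x = 5 + 16·0 = 5, valid modulo lcm(16, 11) = 176: x ≡ 5 (mod 176).
  Combine with x ≡ 0 (mod 3); new modulus lcm = 528.
    Write x = 5 + 176·t and substitute into x ≡ 0 (mod 3): 176·t ≡ 0 − 5 = -5 (mod 3).
    Reduce coefficients mod 3: 2·t ≡ 1 (mod 3).
    The inverse of 2 mod 3 is 2 (since 2·2 = 4 = 1·3 + 1), so t ≡ 2·1 = 2 ≡ 2 (mod 3).
    Then x = 5 + 176·2 = 357, valid modulo lcm(176, 3) = 528: x ≡ 357 (mod 528).
  Combine with x ≡ 1 (mod 7); new modulus lcm = 3696.
    Write x = 357 + 528·t and substitute into x ≡ 1 (mod 7): 528·t ≡ 1 − 357 = -356 (mod 7).
    Reduce coefficients mod 7: 3·t ≡ 1 (mod 7).
    The inverse of 3 mod 7 is 5 (since 3·5 = 15 = 2·7 + 1), so t ≡ 5·1 = 5 ≡ 5 (mod 7).
    Then x = 357 + 528·5 = 2997, valid modulo lcm(528, 7) = 3696: x ≡ 2997 (mod 3696).
Verify against each original: 2997 mod 16 = 5, 2997 mod 11 = 5, 2997 mod 3 = 0, 2997 mod 7 = 1.

x ≡ 2997 (mod 3696).


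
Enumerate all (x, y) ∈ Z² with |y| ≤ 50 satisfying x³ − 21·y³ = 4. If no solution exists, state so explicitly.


The equation is x³ - 21y³ = 4. For fixed y, x³ = 21·y³ + 4, so a solution requires the RHS to be a perfect cube.
Strategy: iterate y from -50 to 50, compute RHS = 21·y³ + 4, and check whether it is a (positive or negative) perfect cube.
Check small values of y:
  y = 0: RHS = 4 is not a perfect cube.
  y = 1: RHS = 25 is not a perfect cube.
  y = -1: RHS = -17 is not a perfect cube.
  y = 2: RHS = 172 is not a perfect cube.
  y = -2: RHS = -164 is not a perfect cube.
  y = 3: RHS = 571 is not a perfect cube.
  y = -3: RHS = -563 is not a perfect cube.
Continuing the search up to |y| = 50 finds no solutions either.
No (x, y) in the scanned range satisfies the equation.

No integer solutions with |y| ≤ 50.


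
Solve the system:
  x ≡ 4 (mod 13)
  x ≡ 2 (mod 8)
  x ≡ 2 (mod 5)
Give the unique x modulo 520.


Moduli 13, 8, 5 are pairwise coprime; by CRT there is a unique solution modulo M = 13 · 8 · 5 = 520.
Solve pairwise, accumulating the modulus:
  Start with x ≡ 4 (mod 13).
  Combine with x ≡ 2 (mod 8): since gcd(13, 8) = 1, we get a unique residue mod 104.
    Write x = 4 + 13·t and substitute into x ≡ 2 (mod 8): 13·t ≡ 2 − 4 = -2 (mod 8).
    Reduce coefficients mod 8: 5·t ≡ 6 (mod 8).
    The inverse of 5 mod 8 is 5 (since 5·5 = 25 = 3·8 + 1), so t ≡ 5·6 = 30 ≡ 6 (mod 8).
    Then x = 4 + 13·6 = 82, valid modulo lcm(13, 8) = 104: x ≡ 82 (mod 104).
  Combine with x ≡ 2 (mod 5): since gcd(104, 5) = 1, we get a unique residue mod 520.
    Write x = 82 + 104·t and substitute into x ≡ 2 (mod 5): 104·t ≡ 2 − 82 = -80 (mod 5).
    Reduce coefficients mod 5: 4·t ≡ 0 (mod 5).
    The inverse of 4 mod 5 is 4 (since 4·4 = 16 = 3·5 + 1), so t ≡ 4·0 = 0 ≡ 0 (mod 5).
    Then x = 82 + 104·0 = 82, valid modulo lcm(104, 5) = 520: x ≡ 82 (mod 520).
Verify: 82 mod 13 = 4 ✓, 82 mod 8 = 2 ✓, 82 mod 5 = 2 ✓.

x ≡ 82 (mod 520).


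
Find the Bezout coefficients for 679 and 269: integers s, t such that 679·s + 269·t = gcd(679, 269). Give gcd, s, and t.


Euclidean algorithm on (679, 269) — divide until remainder is 0:
  679 = 2 · 269 + 141
  269 = 1 · 141 + 128
  141 = 1 · 128 + 13
  128 = 9 · 13 + 11
  13 = 1 · 11 + 2
  11 = 5 · 2 + 1
  2 = 2 · 1 + 0
gcd(679, 269) = 1.
Track Bezout coefficients alongside the remainders: start with r₀ = 679 = a·1 + b·0 (s = 1, t = 0) and r₁ = 269 = a·0 + b·1 (s = 0, t = 1); each new remainder r_{k+1} = r_{k-1} − q_k·r_k inherits s_{k+1} = s_{k-1} − q_k·s_k, t_{k+1} = t_{k-1} − q_k·t_k, so r_k = a·s_k + b·t_k at every step:
  q = 2: r = 141, s = 1 − 2·0 = 1, t = 0 − 2·1 = -2  (check: 679·1 + 269·(-2) = 141)
  q = 1: r = 128, s = 0 − 1·1 = -1, t = 1 − 1·(-2) = 3  (check: 679·(-1) + 269·3 = 128)
  q = 1: r = 13, s = 1 − 1·(-1) = 2, t = -2 − 1·3 = -5  (check: 679·2 + 269·(-5) = 13)
  q = 9: r = 11, s = -1 − 9·2 = -19, t = 3 − 9·(-5) = 48  (check: 679·(-19) + 269·48 = 11)
  q = 1: r = 2, s = 2 − 1·(-19) = 21, t = -5 − 1·48 = -53  (check: 679·21 + 269·(-53) = 2)
  q = 5: r = 1, s = -19 − 5·21 = -124, t = 48 − 5·(-53) = 313  (check: 679·(-124) + 269·313 = 1)
The row with r = 1 (the gcd) gives the Bezout coefficients s = -124, t = 313.
Result: 679 · (-124) + 269 · (313) = 1.

gcd(679, 269) = 1; s = -124, t = 313 (check: 679·(-124) + 269·313 = 1).


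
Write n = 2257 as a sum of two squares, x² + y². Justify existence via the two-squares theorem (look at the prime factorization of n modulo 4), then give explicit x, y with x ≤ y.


Step 1: Factor n = 2257 = 37 · 61.
Step 2: Check the mod-4 condition on each prime factor: 37 ≡ 1 (mod 4), exponent 1; 61 ≡ 1 (mod 4), exponent 1.
All primes ≡ 3 (mod 4) appear to even exponent (or don't appear), so by the two-squares theorem n IS expressible as a sum of two squares.
Step 3: Build a representation. Here n = 37 · 61 is a product of primes ≡ 1 (mod 4). Each prime p ≡ 1 (mod 4) is itself a sum of two squares; find a² by testing p − a² for a perfect square:
  37: 37 − 1² = 36 = 6² ⇒ 37 = 1² + 6².
  61: 61 − 1² = 60, 61 − 2² = 57, 61 − 3² = 52, 61 − 4² = 45, 61 − 5² = 36 = 6² ⇒ 61 = 5² + 6².
  Combine using the Brahmagupta–Fibonacci identity (a² + b²)(c² + d²) = (ac − bd)² + (ad + bc)² = (ac + bd)² + (ad − bc)²:
  37 · 61 = 2257: from (1² + 6²)(5² + 6²), take (1·5 − 6·6, 1·6 + 6·5) = (5 − 36, 6 + 30) = (-31, 36); dropping signs (only squares matter) gives (31, 36); check 31² + 36² = 961 + 1296 = 2257 ✓.
Step 4: Order so x ≤ y and verify: 31² + 36² = 961 + 1296 = 2257 = n. ✓

n = 2257 = 31² + 36² (one valid representation with x ≤ y).


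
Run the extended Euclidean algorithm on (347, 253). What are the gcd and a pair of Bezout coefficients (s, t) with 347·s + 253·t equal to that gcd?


Euclidean algorithm on (347, 253) — divide until remainder is 0:
  347 = 1 · 253 + 94
  253 = 2 · 94 + 65
  94 = 1 · 65 + 29
  65 = 2 · 29 + 7
  29 = 4 · 7 + 1
  7 = 7 · 1 + 0
gcd(347, 253) = 1.
Track Bezout coefficients alongside the remainders: start with r₀ = 347 = a·1 + b·0 (s = 1, t = 0) and r₁ = 253 = a·0 + b·1 (s = 0, t = 1); each new remainder r_{k+1} = r_{k-1} − q_k·r_k inherits s_{k+1} = s_{k-1} − q_k·s_k, t_{k+1} = t_{k-1} − q_k·t_k, so r_k = a·s_k + b·t_k at every step:
  q = 1: r = 94, s = 1 − 1·0 = 1, t = 0 − 1·1 = -1  (check: 347·1 + 253·(-1) = 94)
  q = 2: r = 65, s = 0 − 2·1 = -2, t = 1 − 2·(-1) = 3  (check: 347·(-2) + 253·3 = 65)
  q = 1: r = 29, s = 1 − 1·(-2) = 3, t = -1 − 1·3 = -4  (check: 347·3 + 253·(-4) = 29)
  q = 2: r = 7, s = -2 − 2·3 = -8, t = 3 − 2·(-4) = 11  (check: 347·(-8) + 253·11 = 7)
  q = 4: r = 1, s = 3 − 4·(-8) = 35, t = -4 − 4·11 = -48  (check: 347·35 + 253·(-48) = 1)
The row with r = 1 (the gcd) gives the Bezout coefficients s = 35, t = -48.
Result: 347 · (35) + 253 · (-48) = 1.

gcd(347, 253) = 1; s = 35, t = -48 (check: 347·35 + 253·(-48) = 1).


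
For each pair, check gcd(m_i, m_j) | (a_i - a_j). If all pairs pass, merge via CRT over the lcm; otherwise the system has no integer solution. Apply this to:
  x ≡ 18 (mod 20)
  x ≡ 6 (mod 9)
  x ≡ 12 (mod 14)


Moduli 20, 9, 14 are not pairwise coprime, so CRT works modulo lcm(m_i) when all pairwise compatibility conditions hold.
Pairwise compatibility: gcd(m_i, m_j) must divide a_i - a_j for every pair.
Merge one congruence at a time:
  Start: x ≡ 18 (mod 20).
  Combine with x ≡ 6 (mod 9): gcd(20, 9) = 1; 6 - 18 = -12, which IS divisible by 1, so compatible.
    Write x = 18 + 20·t and substitute into x ≡ 6 (mod 9): 20·t ≡ 6 − 18 = -12 (mod 9).
    Reduce coefficients mod 9: 2·t ≡ 6 (mod 9).
    The inverse of 2 mod 9 is 5 (since 2·5 = 10 = 1·9 + 1), so t ≡ 5·6 = 30 ≡ 3 (mod 9).
    Then x = 18 + 20·3 = 78, valid modulo lcm(20, 9) = 180: x ≡ 78 (mod 180).
  Combine with x ≡ 12 (mod 14): gcd(180, 14) = 2; 12 - 78 = -66, which IS divisible by 2, so compatible.
    Write x = 78 + 180·t and substitute into x ≡ 12 (mod 14): 180·t ≡ 12 − 78 = -66 (mod 14).
    Divide the congruence (and modulus) by g = 2: 90·t ≡ -33 (mod 7).
    Reduce coefficients mod 7: 6·t ≡ 2 (mod 7).
    The inverse of 6 mod 7 is 6 (since 6·6 = 36 = 5·7 + 1), so t ≡ 6·2 = 12 ≡ 5 (mod 7).
    Then x = 78 + 180·5 = 978, valid modulo lcm(180, 14) = 1260: x ≡ 978 (mod 1260).
Verify: 978 mod 20 = 18, 978 mod 9 = 6, 978 mod 14 = 12.

x ≡ 978 (mod 1260).
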